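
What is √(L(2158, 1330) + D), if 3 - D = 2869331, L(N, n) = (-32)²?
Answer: 4*I*√179269 ≈ 1693.6*I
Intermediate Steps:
L(N, n) = 1024
D = -2869328 (D = 3 - 1*2869331 = 3 - 2869331 = -2869328)
√(L(2158, 1330) + D) = √(1024 - 2869328) = √(-2868304) = 4*I*√179269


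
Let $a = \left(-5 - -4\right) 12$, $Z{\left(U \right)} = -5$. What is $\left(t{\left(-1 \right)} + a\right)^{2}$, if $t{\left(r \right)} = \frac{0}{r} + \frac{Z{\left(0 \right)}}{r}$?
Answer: $49$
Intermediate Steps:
$t{\left(r \right)} = - \frac{5}{r}$ ($t{\left(r \right)} = \frac{0}{r} - \frac{5}{r} = 0 - \frac{5}{r} = - \frac{5}{r}$)
$a = -12$ ($a = \left(-5 + 4\right) 12 = \left(-1\right) 12 = -12$)
$\left(t{\left(-1 \right)} + a\right)^{2} = \left(- \frac{5}{-1} - 12\right)^{2} = \left(\left(-5\right) \left(-1\right) - 12\right)^{2} = \left(5 - 12\right)^{2} = \left(-7\right)^{2} = 49$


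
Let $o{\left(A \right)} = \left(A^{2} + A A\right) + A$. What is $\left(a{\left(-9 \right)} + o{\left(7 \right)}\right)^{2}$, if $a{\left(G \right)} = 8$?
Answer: $12769$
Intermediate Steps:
$o{\left(A \right)} = A + 2 A^{2}$ ($o{\left(A \right)} = \left(A^{2} + A^{2}\right) + A = 2 A^{2} + A = A + 2 A^{2}$)
$\left(a{\left(-9 \right)} + o{\left(7 \right)}\right)^{2} = \left(8 + 7 \left(1 + 2 \cdot 7\right)\right)^{2} = \left(8 + 7 \left(1 + 14\right)\right)^{2} = \left(8 + 7 \cdot 15\right)^{2} = \left(8 + 105\right)^{2} = 113^{2} = 12769$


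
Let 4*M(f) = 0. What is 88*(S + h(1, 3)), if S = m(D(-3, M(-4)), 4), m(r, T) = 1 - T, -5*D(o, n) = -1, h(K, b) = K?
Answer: -176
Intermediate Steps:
M(f) = 0 (M(f) = (¼)*0 = 0)
D(o, n) = ⅕ (D(o, n) = -⅕*(-1) = ⅕)
S = -3 (S = 1 - 1*4 = 1 - 4 = -3)
88*(S + h(1, 3)) = 88*(-3 + 1) = 88*(-2) = -176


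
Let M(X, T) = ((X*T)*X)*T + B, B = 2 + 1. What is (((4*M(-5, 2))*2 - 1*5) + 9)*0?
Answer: 0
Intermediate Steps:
B = 3
M(X, T) = 3 + T**2*X**2 (M(X, T) = ((X*T)*X)*T + 3 = ((T*X)*X)*T + 3 = (T*X**2)*T + 3 = T**2*X**2 + 3 = 3 + T**2*X**2)
(((4*M(-5, 2))*2 - 1*5) + 9)*0 = (((4*(3 + 2**2*(-5)**2))*2 - 1*5) + 9)*0 = (((4*(3 + 4*25))*2 - 5) + 9)*0 = (((4*(3 + 100))*2 - 5) + 9)*0 = (((4*103)*2 - 5) + 9)*0 = ((412*2 - 5) + 9)*0 = ((824 - 5) + 9)*0 = (819 + 9)*0 = 828*0 = 0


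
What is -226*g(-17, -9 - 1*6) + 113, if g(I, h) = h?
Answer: 3503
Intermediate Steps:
-226*g(-17, -9 - 1*6) + 113 = -226*(-9 - 1*6) + 113 = -226*(-9 - 6) + 113 = -226*(-15) + 113 = 3390 + 113 = 3503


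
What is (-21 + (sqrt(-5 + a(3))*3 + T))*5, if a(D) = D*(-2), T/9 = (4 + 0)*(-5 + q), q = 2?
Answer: -645 + 15*I*sqrt(11) ≈ -645.0 + 49.749*I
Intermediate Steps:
T = -108 (T = 9*((4 + 0)*(-5 + 2)) = 9*(4*(-3)) = 9*(-12) = -108)
a(D) = -2*D
(-21 + (sqrt(-5 + a(3))*3 + T))*5 = (-21 + (sqrt(-5 - 2*3)*3 - 108))*5 = (-21 + (sqrt(-5 - 6)*3 - 108))*5 = (-21 + (sqrt(-11)*3 - 108))*5 = (-21 + ((I*sqrt(11))*3 - 108))*5 = (-21 + (3*I*sqrt(11) - 108))*5 = (-21 + (-108 + 3*I*sqrt(11)))*5 = (-129 + 3*I*sqrt(11))*5 = -645 + 15*I*sqrt(11)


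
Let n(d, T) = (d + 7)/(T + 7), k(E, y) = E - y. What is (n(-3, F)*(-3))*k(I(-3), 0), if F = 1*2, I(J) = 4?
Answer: -16/3 ≈ -5.3333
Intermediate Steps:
F = 2
n(d, T) = (7 + d)/(7 + T)
(n(-3, F)*(-3))*k(I(-3), 0) = (((7 - 3)/(7 + 2))*(-3))*(4 - 1*0) = ((4/9)*(-3))*(4 + 0) = (((1/9)*4)*(-3))*4 = ((4/9)*(-3))*4 = -4/3*4 = -16/3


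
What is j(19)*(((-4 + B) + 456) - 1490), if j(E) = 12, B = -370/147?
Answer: -611824/49 ≈ -12486.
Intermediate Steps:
B = -370/147 (B = -370*1/147 = -370/147 ≈ -2.5170)
j(19)*(((-4 + B) + 456) - 1490) = 12*(((-4 - 370/147) + 456) - 1490) = 12*((-958/147 + 456) - 1490) = 12*(66074/147 - 1490) = 12*(-152956/147) = -611824/49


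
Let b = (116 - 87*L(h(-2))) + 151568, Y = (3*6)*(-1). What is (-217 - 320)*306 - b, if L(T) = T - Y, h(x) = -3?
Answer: -314701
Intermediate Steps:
Y = -18 (Y = 18*(-1) = -18)
L(T) = 18 + T (L(T) = T - 1*(-18) = T + 18 = 18 + T)
b = 150379 (b = (116 - 87*(18 - 3)) + 151568 = (116 - 87*15) + 151568 = (116 - 1305) + 151568 = -1189 + 151568 = 150379)
(-217 - 320)*306 - b = (-217 - 320)*306 - 1*150379 = -537*306 - 150379 = -164322 - 150379 = -314701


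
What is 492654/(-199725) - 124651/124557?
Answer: -28753141751/8292382275 ≈ -3.4674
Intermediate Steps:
492654/(-199725) - 124651/124557 = 492654*(-1/199725) - 124651*1/124557 = -164218/66575 - 124651/124557 = -28753141751/8292382275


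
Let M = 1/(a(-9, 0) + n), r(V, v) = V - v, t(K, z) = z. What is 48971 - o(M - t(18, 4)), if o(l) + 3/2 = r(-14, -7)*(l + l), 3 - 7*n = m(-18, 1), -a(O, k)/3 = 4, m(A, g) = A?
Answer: 880469/18 ≈ 48915.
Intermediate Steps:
a(O, k) = -12 (a(O, k) = -3*4 = -12)
n = 3 (n = 3/7 - 1/7*(-18) = 3/7 + 18/7 = 3)
M = -1/9 (M = 1/(-12 + 3) = 1/(-9) = -1/9 ≈ -0.11111)
o(l) = -3/2 - 14*l (o(l) = -3/2 + (-14 - 1*(-7))*(l + l) = -3/2 + (-14 + 7)*(2*l) = -3/2 - 14*l)
48971 - o(M - t(18, 4)) = 48971 - (-3/2 - 14*(-1/9 - 1*4)) = 48971 - (-3/2 - 14*(-1/9 - 4)) = 48971 - (-3/2 - 14*(-37/9)) = 48971 - (-3/2 + 518/9) = 48971 - 1*1009/18 = 48971 - 1009/18 = 880469/18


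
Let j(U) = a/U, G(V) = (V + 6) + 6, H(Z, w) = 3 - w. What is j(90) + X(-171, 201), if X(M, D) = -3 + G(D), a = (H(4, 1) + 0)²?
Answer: 9452/45 ≈ 210.04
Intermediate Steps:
G(V) = 12 + V (G(V) = (6 + V) + 6 = 12 + V)
a = 4 (a = ((3 - 1*1) + 0)² = ((3 - 1) + 0)² = (2 + 0)² = 2² = 4)
X(M, D) = 9 + D (X(M, D) = -3 + (12 + D) = 9 + D)
j(U) = 4/U
j(90) + X(-171, 201) = 4/90 + (9 + 201) = 4*(1/90) + 210 = 2/45 + 210 = 9452/45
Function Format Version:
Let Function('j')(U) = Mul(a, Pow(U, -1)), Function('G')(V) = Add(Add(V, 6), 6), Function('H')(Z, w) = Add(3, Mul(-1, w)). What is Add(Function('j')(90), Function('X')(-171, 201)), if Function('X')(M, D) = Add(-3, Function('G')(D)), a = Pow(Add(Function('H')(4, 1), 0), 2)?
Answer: Rational(9452, 45) ≈ 210.04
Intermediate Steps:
Function('G')(V) = Add(12, V) (Function('G')(V) = Add(Add(6, V), 6) = Add(12, V))
a = 4 (a = Pow(Add(Add(3, Mul(-1, 1)), 0), 2) = Pow(Add(Add(3, -1), 0), 2) = Pow(Add(2, 0), 2) = Pow(2, 2) = 4)
Function('X')(M, D) = Add(9, D) (Function('X')(M, D) = Add(-3, Add(12, D)) = Add(9, D))
Function('j')(U) = Mul(4, Pow(U, -1))
Add(Function('j')(90), Function('X')(-171, 201)) = Add(Mul(4, Pow(90, -1)), Add(9, 201)) = Add(Mul(4, Rational(1, 90)), 210) = Add(Rational(2, 45), 210) = Rational(9452, 45)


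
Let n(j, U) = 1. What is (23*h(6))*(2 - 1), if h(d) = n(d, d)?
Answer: 23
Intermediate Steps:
h(d) = 1
(23*h(6))*(2 - 1) = (23*1)*(2 - 1) = 23*1 = 23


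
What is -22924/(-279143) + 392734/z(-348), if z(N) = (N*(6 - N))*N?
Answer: 546199766473/5983544095344 ≈ 0.091284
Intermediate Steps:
z(N) = N²*(6 - N)
-22924/(-279143) + 392734/z(-348) = -22924/(-279143) + 392734/(((-348)²*(6 - 1*(-348)))) = -22924*(-1/279143) + 392734/((121104*(6 + 348))) = 22924/279143 + 392734/((121104*354)) = 22924/279143 + 392734/42870816 = 22924/279143 + 392734*(1/42870816) = 22924/279143 + 196367/21435408 = 546199766473/5983544095344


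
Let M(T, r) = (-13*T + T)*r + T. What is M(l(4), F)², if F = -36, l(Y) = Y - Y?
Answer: 0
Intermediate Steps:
l(Y) = 0
M(T, r) = T - 12*T*r (M(T, r) = (-12*T)*r + T = -12*T*r + T = T - 12*T*r)
M(l(4), F)² = (0*(1 - 12*(-36)))² = (0*(1 + 432))² = (0*433)² = 0² = 0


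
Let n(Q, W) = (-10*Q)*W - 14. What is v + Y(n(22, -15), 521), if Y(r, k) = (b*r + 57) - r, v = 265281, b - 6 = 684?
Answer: 2529392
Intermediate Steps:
b = 690 (b = 6 + 684 = 690)
n(Q, W) = -14 - 10*Q*W (n(Q, W) = -10*Q*W - 14 = -14 - 10*Q*W)
Y(r, k) = 57 + 689*r (Y(r, k) = (690*r + 57) - r = (57 + 690*r) - r = 57 + 689*r)
v + Y(n(22, -15), 521) = 265281 + (57 + 689*(-14 - 10*22*(-15))) = 265281 + (57 + 689*(-14 + 3300)) = 265281 + (57 + 689*3286) = 265281 + (57 + 2264054) = 265281 + 2264111 = 2529392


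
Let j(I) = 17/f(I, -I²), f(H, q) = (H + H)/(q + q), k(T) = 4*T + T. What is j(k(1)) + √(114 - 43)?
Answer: -85 + √71 ≈ -76.574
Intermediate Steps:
k(T) = 5*T
f(H, q) = H/q (f(H, q) = (2*H)/((2*q)) = (2*H)*(1/(2*q)) = H/q)
j(I) = -17*I (j(I) = 17/((I/((-I²)))) = 17/((I*(-1/I²))) = 17/((-1/I)) = 17*(-I) = -17*I)
j(k(1)) + √(114 - 43) = -85 + √(114 - 43) = -17*5 + √71 = -85 + √71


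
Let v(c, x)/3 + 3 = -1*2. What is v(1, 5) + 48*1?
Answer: 33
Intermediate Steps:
v(c, x) = -15 (v(c, x) = -9 + 3*(-1*2) = -9 + 3*(-2) = -9 - 6 = -15)
v(1, 5) + 48*1 = -15 + 48*1 = -15 + 48 = 33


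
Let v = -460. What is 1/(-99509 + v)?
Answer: -1/99969 ≈ -1.0003e-5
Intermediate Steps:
1/(-99509 + v) = 1/(-99509 - 460) = 1/(-99969) = -1/99969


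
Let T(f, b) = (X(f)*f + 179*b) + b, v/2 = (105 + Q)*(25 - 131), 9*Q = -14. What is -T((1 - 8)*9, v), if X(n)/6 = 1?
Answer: 3947818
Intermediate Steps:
Q = -14/9 (Q = (⅑)*(-14) = -14/9 ≈ -1.5556)
X(n) = 6 (X(n) = 6*1 = 6)
v = -197372/9 (v = 2*((105 - 14/9)*(25 - 131)) = 2*((931/9)*(-106)) = 2*(-98686/9) = -197372/9 ≈ -21930.)
T(f, b) = 6*f + 180*b (T(f, b) = (6*f + 179*b) + b = 6*f + 180*b)
-T((1 - 8)*9, v) = -(6*((1 - 8)*9) + 180*(-197372/9)) = -(6*(-7*9) - 3947440) = -(6*(-63) - 3947440) = -(-378 - 3947440) = -1*(-3947818) = 3947818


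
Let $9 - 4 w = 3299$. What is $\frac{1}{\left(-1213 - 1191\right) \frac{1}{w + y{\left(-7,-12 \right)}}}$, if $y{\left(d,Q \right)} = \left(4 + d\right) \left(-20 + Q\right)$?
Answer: $\frac{1453}{4808} \approx 0.3022$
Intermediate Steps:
$w = - \frac{1645}{2}$ ($w = \frac{9}{4} - \frac{3299}{4} = - \frac{1645}{2} \approx -822.5$)
$y{\left(d,Q \right)} = \left(-20 + Q\right) \left(4 + d\right)$
$\frac{1}{\left(-1213 - 1191\right) \frac{1}{w + y{\left(-7,-12 \right)}}} = \frac{1}{\left(-1213 - 1191\right) \frac{1}{- \frac{1645}{2} - -96}} = \frac{1}{\left(-2404\right) \frac{1}{- \frac{1645}{2} + \left(-80 + 140 - 48 + 84\right)}} = \frac{1}{\left(-2404\right) \frac{1}{- \frac{1645}{2} + 96}} = \frac{1}{\left(-2404\right) \frac{1}{- \frac{1453}{2}}} = \frac{1}{\left(-2404\right) \left(- \frac{2}{1453}\right)} = \frac{1}{\frac{4808}{1453}} = \frac{1453}{4808}$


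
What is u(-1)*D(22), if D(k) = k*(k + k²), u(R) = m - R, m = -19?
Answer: -200376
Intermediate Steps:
u(R) = -19 - R
u(-1)*D(22) = (-19 - 1*(-1))*(22²*(1 + 22)) = (-19 + 1)*(484*23) = -18*11132 = -200376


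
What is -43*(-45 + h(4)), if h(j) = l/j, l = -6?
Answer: 3999/2 ≈ 1999.5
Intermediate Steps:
h(j) = -6/j
-43*(-45 + h(4)) = -43*(-45 - 6/4) = -43*(-45 - 6*1/4) = -43*(-45 - 3/2) = -43*(-93/2) = 3999/2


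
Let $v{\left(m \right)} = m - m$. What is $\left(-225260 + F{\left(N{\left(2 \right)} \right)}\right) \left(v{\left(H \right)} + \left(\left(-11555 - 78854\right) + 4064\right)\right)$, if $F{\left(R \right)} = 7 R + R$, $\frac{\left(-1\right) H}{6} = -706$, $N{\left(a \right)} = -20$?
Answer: $19463889900$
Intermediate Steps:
$H = 4236$ ($H = \left(-6\right) \left(-706\right) = 4236$)
$F{\left(R \right)} = 8 R$
$v{\left(m \right)} = 0$
$\left(-225260 + F{\left(N{\left(2 \right)} \right)}\right) \left(v{\left(H \right)} + \left(\left(-11555 - 78854\right) + 4064\right)\right) = \left(-225260 + 8 \left(-20\right)\right) \left(0 + \left(\left(-11555 - 78854\right) + 4064\right)\right) = \left(-225260 - 160\right) \left(0 + \left(-90409 + 4064\right)\right) = - 225420 \left(0 - 86345\right) = \left(-225420\right) \left(-86345\right) = 19463889900$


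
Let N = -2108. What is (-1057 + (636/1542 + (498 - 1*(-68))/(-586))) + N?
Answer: -238369338/75301 ≈ -3165.6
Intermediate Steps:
(-1057 + (636/1542 + (498 - 1*(-68))/(-586))) + N = (-1057 + (636/1542 + (498 - 1*(-68))/(-586))) - 2108 = (-1057 + (636*(1/1542) + (498 + 68)*(-1/586))) - 2108 = (-1057 + (106/257 + 566*(-1/586))) - 2108 = (-1057 + (106/257 - 283/293)) - 2108 = (-1057 - 41673/75301) - 2108 = -79634830/75301 - 2108 = -238369338/75301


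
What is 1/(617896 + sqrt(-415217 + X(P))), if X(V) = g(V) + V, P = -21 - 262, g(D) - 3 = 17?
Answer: 77237/47724485287 - I*sqrt(103870)/190897941148 ≈ 1.6184e-6 - 1.6883e-9*I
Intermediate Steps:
g(D) = 20 (g(D) = 3 + 17 = 20)
P = -283
X(V) = 20 + V
1/(617896 + sqrt(-415217 + X(P))) = 1/(617896 + sqrt(-415217 + (20 - 283))) = 1/(617896 + sqrt(-415217 - 263)) = 1/(617896 + sqrt(-415480)) = 1/(617896 + 2*I*sqrt(103870))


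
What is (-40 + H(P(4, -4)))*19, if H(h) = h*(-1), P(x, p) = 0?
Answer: -760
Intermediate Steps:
H(h) = -h
(-40 + H(P(4, -4)))*19 = (-40 - 1*0)*19 = (-40 + 0)*19 = -40*19 = -760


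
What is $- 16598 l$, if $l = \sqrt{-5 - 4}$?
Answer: $- 49794 i \approx - 49794.0 i$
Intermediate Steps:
$l = 3 i$ ($l = \sqrt{-9} = 3 i \approx 3.0 i$)
$- 16598 l = - 16598 \cdot 3 i = - 49794 i$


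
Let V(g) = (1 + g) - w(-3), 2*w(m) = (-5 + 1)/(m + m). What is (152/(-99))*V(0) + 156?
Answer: 46028/297 ≈ 154.98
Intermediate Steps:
w(m) = -1/m (w(m) = ((-5 + 1)/(m + m))/2 = (-4*1/(2*m))/2 = (-2/m)/2 = -1/m)
V(g) = ⅔ + g (V(g) = (1 + g) - (-1)/(-3) = (1 + g) - (-1)*(-1)/3 = (1 + g) - 1*⅓ = (1 + g) - ⅓ = ⅔ + g)
(152/(-99))*V(0) + 156 = (152/(-99))*(⅔ + 0) + 156 = (152*(-1/99))*(⅔) + 156 = -152/99*⅔ + 156 = -304/297 + 156 = 46028/297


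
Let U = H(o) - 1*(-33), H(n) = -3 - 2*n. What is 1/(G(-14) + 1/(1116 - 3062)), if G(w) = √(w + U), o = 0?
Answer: 1946/7783 ≈ 0.25003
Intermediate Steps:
U = 30 (U = (-3 - 2*0) - 1*(-33) = (-3 + 0) + 33 = -3 + 33 = 30)
G(w) = √(30 + w) (G(w) = √(w + 30) = √(30 + w))
1/(G(-14) + 1/(1116 - 3062)) = 1/(√(30 - 14) + 1/(1116 - 3062)) = 1/(√16 + 1/(-1946)) = 1/(4 - 1/1946) = 1/(7783/1946) = 1946/7783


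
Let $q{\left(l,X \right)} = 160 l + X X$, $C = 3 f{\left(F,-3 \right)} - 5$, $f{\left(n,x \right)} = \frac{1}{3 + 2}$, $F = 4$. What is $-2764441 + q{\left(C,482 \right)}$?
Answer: $-2532821$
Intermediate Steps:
$f{\left(n,x \right)} = \frac{1}{5}$
$C = - \frac{22}{5}$ ($C = 3 \cdot \frac{1}{5} - 5 = \frac{3}{5} - 5 = - \frac{22}{5} \approx -4.4$)
$q{\left(l,X \right)} = X^{2} + 160 l$ ($q{\left(l,X \right)} = 160 l + X^{2} = X^{2} + 160 l$)
$-2764441 + q{\left(C,482 \right)} = -2764441 + \left(482^{2} + 160 \left(- \frac{22}{5}\right)\right) = -2764441 + \left(232324 - 704\right) = -2764441 + 231620 = -2532821$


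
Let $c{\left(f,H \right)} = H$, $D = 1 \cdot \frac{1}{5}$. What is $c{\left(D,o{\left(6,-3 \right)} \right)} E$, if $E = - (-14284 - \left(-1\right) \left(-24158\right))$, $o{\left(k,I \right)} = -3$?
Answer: $-115326$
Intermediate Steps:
$D = \frac{1}{5}$ ($D = 1 \cdot \frac{1}{5} = \frac{1}{5} \approx 0.2$)
$E = 38442$ ($E = - (-14284 - 24158) = \left(-1\right) \left(-38442\right) = 38442$)
$c{\left(D,o{\left(6,-3 \right)} \right)} E = \left(-3\right) 38442 = -115326$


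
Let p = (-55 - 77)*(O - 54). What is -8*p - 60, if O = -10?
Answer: -67644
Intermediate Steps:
p = 8448 (p = (-55 - 77)*(-10 - 54) = -132*(-64) = 8448)
-8*p - 60 = -8*8448 - 60 = -67584 - 60 = -67644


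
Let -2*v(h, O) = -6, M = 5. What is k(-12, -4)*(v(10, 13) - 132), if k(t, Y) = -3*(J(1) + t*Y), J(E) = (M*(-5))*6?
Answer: -39474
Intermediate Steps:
v(h, O) = 3 (v(h, O) = -1/2*(-6) = 3)
J(E) = -150 (J(E) = (5*(-5))*6 = -25*6 = -150)
k(t, Y) = 450 - 3*Y*t (k(t, Y) = -3*(-150 + t*Y) = -3*(-150 + Y*t) = 450 - 3*Y*t)
k(-12, -4)*(v(10, 13) - 132) = (450 - 3*(-4)*(-12))*(3 - 132) = (450 - 144)*(-129) = 306*(-129) = -39474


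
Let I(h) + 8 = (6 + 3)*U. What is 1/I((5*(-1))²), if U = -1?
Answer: -1/17 ≈ -0.058824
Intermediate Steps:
I(h) = -17 (I(h) = -8 + (6 + 3)*(-1) = -8 + 9*(-1) = -8 - 9 = -17)
1/I((5*(-1))²) = 1/(-17) = -1/17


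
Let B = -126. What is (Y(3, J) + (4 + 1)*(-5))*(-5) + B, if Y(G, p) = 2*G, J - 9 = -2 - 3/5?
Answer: -31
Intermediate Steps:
J = 32/5 (J = 9 + (-2 - 3/5) = 9 + (-2 - 1*⅗) = 9 + (-2 - ⅗) = 9 - 13/5 = 32/5 ≈ 6.4000)
(Y(3, J) + (4 + 1)*(-5))*(-5) + B = (2*3 + (4 + 1)*(-5))*(-5) - 126 = (6 + 5*(-5))*(-5) - 126 = (6 - 25)*(-5) - 126 = -19*(-5) - 126 = 95 - 126 = -31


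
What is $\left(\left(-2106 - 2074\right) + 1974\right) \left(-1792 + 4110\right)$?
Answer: $-5113508$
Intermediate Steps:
$\left(\left(-2106 - 2074\right) + 1974\right) \left(-1792 + 4110\right) = \left(-4180 + 1974\right) 2318 = \left(-2206\right) 2318 = -5113508$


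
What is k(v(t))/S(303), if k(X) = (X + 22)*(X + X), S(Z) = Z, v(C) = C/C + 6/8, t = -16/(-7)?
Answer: 665/2424 ≈ 0.27434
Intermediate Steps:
t = 16/7 (t = -16*(-1/7) = 16/7 ≈ 2.2857)
v(C) = 7/4 (v(C) = 1 + 6*(1/8) = 1 + 3/4 = 7/4)
k(X) = 2*X*(22 + X) (k(X) = (22 + X)*(2*X) = 2*X*(22 + X))
k(v(t))/S(303) = (2*(7/4)*(22 + 7/4))/303 = (2*(7/4)*(95/4))*(1/303) = (665/8)*(1/303) = 665/2424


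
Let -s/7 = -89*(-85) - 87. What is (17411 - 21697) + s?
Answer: -56632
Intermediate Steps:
s = -52346 (s = -7*(-89*(-85) - 87) = -7*(7565 - 87) = -7*7478 = -52346)
(17411 - 21697) + s = (17411 - 21697) - 52346 = -4286 - 52346 = -56632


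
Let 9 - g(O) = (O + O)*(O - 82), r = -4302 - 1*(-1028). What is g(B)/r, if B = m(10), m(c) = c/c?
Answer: -171/3274 ≈ -0.052230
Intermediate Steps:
r = -3274 (r = -4302 + 1028 = -3274)
m(c) = 1
B = 1
g(O) = 9 - 2*O*(-82 + O) (g(O) = 9 - (O + O)*(O - 82) = 9 - 2*O*(-82 + O))
g(B)/r = (9 - 2*1² + 164*1)/(-3274) = (9 - 2*1 + 164)*(-1/3274) = (9 - 2 + 164)*(-1/3274) = 171*(-1/3274) = -171/3274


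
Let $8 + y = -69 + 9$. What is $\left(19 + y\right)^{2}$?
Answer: $2401$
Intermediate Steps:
$y = -68$ ($y = -8 + \left(-69 + 9\right) = -8 - 60 = -68$)
$\left(19 + y\right)^{2} = \left(19 - 68\right)^{2} = \left(-49\right)^{2} = 2401$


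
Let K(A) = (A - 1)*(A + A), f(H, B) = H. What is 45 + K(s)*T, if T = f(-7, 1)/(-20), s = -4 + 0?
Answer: 59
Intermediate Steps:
s = -4
K(A) = 2*A*(-1 + A) (K(A) = (-1 + A)*(2*A) = 2*A*(-1 + A))
T = 7/20 (T = -7/(-20) = -7*(-1/20) = 7/20 ≈ 0.35000)
45 + K(s)*T = 45 + (2*(-4)*(-1 - 4))*(7/20) = 45 + (2*(-4)*(-5))*(7/20) = 45 + 40*(7/20) = 45 + 14 = 59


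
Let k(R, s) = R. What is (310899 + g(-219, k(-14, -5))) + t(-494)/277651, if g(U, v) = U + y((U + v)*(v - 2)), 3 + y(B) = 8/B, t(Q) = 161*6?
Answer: 40197058080589/129385366 ≈ 3.1068e+5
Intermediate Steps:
t(Q) = 966
y(B) = -3 + 8/B
g(U, v) = -3 + U + 8/((-2 + v)*(U + v)) (g(U, v) = U + (-3 + 8/(((U + v)*(v - 2)))) = U + (-3 + 8/(((U + v)*(-2 + v)))) = U + (-3 + 8/(((-2 + v)*(U + v)))) = U + (-3 + 8*(1/((-2 + v)*(U + v)))) = U + (-3 + 8/((-2 + v)*(U + v))) = -3 + U + 8/((-2 + v)*(U + v)))
(310899 + g(-219, k(-14, -5))) + t(-494)/277651 = (310899 + (-3 - 219 + 8/((-14)**2 - 2*(-219) - 2*(-14) - 219*(-14)))) + 966/277651 = (310899 + (-3 - 219 + 8/(196 + 438 + 28 + 3066))) + 966*(1/277651) = (310899 + (-3 - 219 + 8/3728)) + 966/277651 = (310899 + (-3 - 219 + 8*(1/3728))) + 966/277651 = (310899 + (-3 - 219 + 1/466)) + 966/277651 = (310899 - 103451/466) + 966/277651 = 144775483/466 + 966/277651 = 40197058080589/129385366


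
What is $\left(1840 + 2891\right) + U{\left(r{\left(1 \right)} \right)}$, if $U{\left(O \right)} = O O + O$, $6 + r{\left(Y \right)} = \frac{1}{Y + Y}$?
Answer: $\frac{19023}{4} \approx 4755.8$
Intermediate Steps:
$r{\left(Y \right)} = -6 + \frac{1}{2 Y}$ ($r{\left(Y \right)} = -6 + \frac{1}{Y + Y} = -6 + \frac{1}{2 Y}$)
$U{\left(O \right)} = O + O^{2}$ ($U{\left(O \right)} = O^{2} + O = O + O^{2}$)
$\left(1840 + 2891\right) + U{\left(r{\left(1 \right)} \right)} = \left(1840 + 2891\right) + \left(-6 + \frac{1}{2 \cdot 1}\right) \left(1 - \left(6 - \frac{1}{2 \cdot 1}\right)\right) = 4731 + \left(-6 + \frac{1}{2} \cdot 1\right) \left(1 + \left(-6 + \frac{1}{2} \cdot 1\right)\right) = 4731 + \left(-6 + \frac{1}{2}\right) \left(1 + \left(-6 + \frac{1}{2}\right)\right) = 4731 - \frac{11 \left(1 - \frac{11}{2}\right)}{2} = 4731 - - \frac{99}{4} = 4731 + \frac{99}{4} = \frac{19023}{4}$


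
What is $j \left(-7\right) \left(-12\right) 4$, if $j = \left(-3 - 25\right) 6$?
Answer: $-56448$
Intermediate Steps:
$j = -168$ ($j = \left(-28\right) 6 = -168$)
$j \left(-7\right) \left(-12\right) 4 = - 168 \left(-7\right) \left(-12\right) 4 = - 168 \cdot 84 \cdot 4 = \left(-168\right) 336 = -56448$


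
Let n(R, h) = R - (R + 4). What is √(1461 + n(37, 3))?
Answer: √1457 ≈ 38.171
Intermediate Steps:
n(R, h) = -4 (n(R, h) = R - (4 + R) = R + (-4 - R) = -4)
√(1461 + n(37, 3)) = √(1461 - 4) = √1457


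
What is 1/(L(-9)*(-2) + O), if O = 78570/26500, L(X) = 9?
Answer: -2650/39843 ≈ -0.066511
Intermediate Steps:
O = 7857/2650 (O = 78570*(1/26500) = 7857/2650 ≈ 2.9649)
1/(L(-9)*(-2) + O) = 1/(9*(-2) + 7857/2650) = 1/(-18 + 7857/2650) = 1/(-39843/2650) = -2650/39843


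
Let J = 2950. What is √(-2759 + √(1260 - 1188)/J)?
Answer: √(-240101975 + 177*√2)/295 ≈ 52.526*I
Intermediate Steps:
√(-2759 + √(1260 - 1188)/J) = √(-2759 + √(1260 - 1188)/2950) = √(-2759 + √72*(1/2950)) = √(-2759 + (6*√2)*(1/2950)) = √(-2759 + 3*√2/1475)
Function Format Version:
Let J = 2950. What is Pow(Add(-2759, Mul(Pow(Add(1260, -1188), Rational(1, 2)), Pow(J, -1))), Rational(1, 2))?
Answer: Mul(Rational(1, 295), Pow(Add(-240101975, Mul(177, Pow(2, Rational(1, 2)))), Rational(1, 2))) ≈ Mul(52.526, I)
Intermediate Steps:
Pow(Add(-2759, Mul(Pow(Add(1260, -1188), Rational(1, 2)), Pow(J, -1))), Rational(1, 2)) = Pow(Add(-2759, Mul(Pow(Add(1260, -1188), Rational(1, 2)), Pow(2950, -1))), Rational(1, 2)) = Pow(Add(-2759, Mul(Pow(72, Rational(1, 2)), Rational(1, 2950))), Rational(1, 2)) = Pow(Add(-2759, Mul(Mul(6, Pow(2, Rational(1, 2))), Rational(1, 2950))), Rational(1, 2)) = Pow(Add(-2759, Mul(Rational(3, 1475), Pow(2, Rational(1, 2)))), Rational(1, 2))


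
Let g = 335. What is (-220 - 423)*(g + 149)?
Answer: -311212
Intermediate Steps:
(-220 - 423)*(g + 149) = (-220 - 423)*(335 + 149) = -643*484 = -311212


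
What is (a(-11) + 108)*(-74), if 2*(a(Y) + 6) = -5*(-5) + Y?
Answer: -8066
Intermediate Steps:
a(Y) = 13/2 + Y/2 (a(Y) = -6 + (-5*(-5) + Y)/2 = -6 + (25 + Y)/2 = -6 + (25/2 + Y/2) = 13/2 + Y/2)
(a(-11) + 108)*(-74) = ((13/2 + (½)*(-11)) + 108)*(-74) = ((13/2 - 11/2) + 108)*(-74) = (1 + 108)*(-74) = 109*(-74) = -8066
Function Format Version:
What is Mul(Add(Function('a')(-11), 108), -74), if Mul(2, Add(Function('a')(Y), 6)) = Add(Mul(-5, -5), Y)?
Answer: -8066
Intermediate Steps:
Function('a')(Y) = Add(Rational(13, 2), Mul(Rational(1, 2), Y)) (Function('a')(Y) = Add(-6, Mul(Rational(1, 2), Add(Mul(-5, -5), Y))) = Add(-6, Mul(Rational(1, 2), Add(25, Y))) = Add(-6, Add(Rational(25, 2), Mul(Rational(1, 2), Y))) = Add(Rational(13, 2), Mul(Rational(1, 2), Y)))
Mul(Add(Function('a')(-11), 108), -74) = Mul(Add(Add(Rational(13, 2), Mul(Rational(1, 2), -11)), 108), -74) = Mul(Add(Add(Rational(13, 2), Rational(-11, 2)), 108), -74) = Mul(Add(1, 108), -74) = Mul(109, -74) = -8066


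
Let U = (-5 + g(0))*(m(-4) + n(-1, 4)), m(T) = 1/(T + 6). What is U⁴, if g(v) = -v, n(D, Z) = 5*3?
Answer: 577200625/16 ≈ 3.6075e+7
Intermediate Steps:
n(D, Z) = 15
m(T) = 1/(6 + T)
U = -155/2 (U = (-5 - 1*0)*(1/(6 - 4) + 15) = (-5 + 0)*(1/2 + 15) = -5*(½ + 15) = -5*31/2 = -155/2 ≈ -77.500)
U⁴ = (-155/2)⁴ = 577200625/16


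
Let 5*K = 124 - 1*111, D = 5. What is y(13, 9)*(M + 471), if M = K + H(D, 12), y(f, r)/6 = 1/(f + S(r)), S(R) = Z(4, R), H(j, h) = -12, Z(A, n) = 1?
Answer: 6924/35 ≈ 197.83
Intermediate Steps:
K = 13/5 (K = (124 - 1*111)/5 = (124 - 111)/5 = (⅕)*13 = 13/5 ≈ 2.6000)
S(R) = 1
y(f, r) = 6/(1 + f) (y(f, r) = 6/(f + 1) = 6/(1 + f))
M = -47/5 (M = 13/5 - 12 = -47/5 ≈ -9.4000)
y(13, 9)*(M + 471) = (6/(1 + 13))*(-47/5 + 471) = (6/14)*(2308/5) = (6*(1/14))*(2308/5) = (3/7)*(2308/5) = 6924/35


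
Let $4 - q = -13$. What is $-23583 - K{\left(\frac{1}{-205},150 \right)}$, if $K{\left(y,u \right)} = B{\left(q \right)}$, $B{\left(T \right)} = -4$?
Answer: $-23579$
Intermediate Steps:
$q = 17$ ($q = 4 - -13 = 4 + 13 = 17$)
$K{\left(y,u \right)} = -4$
$-23583 - K{\left(\frac{1}{-205},150 \right)} = -23583 - -4 = -23583 + 4 = -23579$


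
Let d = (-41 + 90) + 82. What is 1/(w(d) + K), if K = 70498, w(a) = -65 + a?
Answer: 1/70564 ≈ 1.4172e-5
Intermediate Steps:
d = 131 (d = 49 + 82 = 131)
1/(w(d) + K) = 1/((-65 + 131) + 70498) = 1/(66 + 70498) = 1/70564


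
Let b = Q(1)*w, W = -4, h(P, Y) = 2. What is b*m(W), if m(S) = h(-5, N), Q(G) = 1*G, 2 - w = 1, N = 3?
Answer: 2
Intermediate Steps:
w = 1 (w = 2 - 1*1 = 2 - 1 = 1)
Q(G) = G
b = 1 (b = 1*1 = 1)
m(S) = 2
b*m(W) = 1*2 = 2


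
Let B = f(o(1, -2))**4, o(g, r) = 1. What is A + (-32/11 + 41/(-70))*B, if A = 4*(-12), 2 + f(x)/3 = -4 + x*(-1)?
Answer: -74769333/110 ≈ -6.7972e+5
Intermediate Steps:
f(x) = -18 - 3*x (f(x) = -6 + 3*(-4 + x*(-1)) = -6 + 3*(-4 - x) = -6 + (-12 - 3*x) = -18 - 3*x)
A = -48
B = 194481 (B = (-18 - 3*1)**4 = (-18 - 3)**4 = (-21)**4 = 194481)
A + (-32/11 + 41/(-70))*B = -48 + (-32/11 + 41/(-70))*194481 = -48 + (-32*1/11 + 41*(-1/70))*194481 = -48 + (-32/11 - 41/70)*194481 = -48 - 2691/770*194481 = -48 - 74764053/110 = -74769333/110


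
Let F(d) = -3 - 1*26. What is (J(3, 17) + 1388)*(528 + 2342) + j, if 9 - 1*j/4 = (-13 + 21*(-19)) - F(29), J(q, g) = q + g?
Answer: 4042528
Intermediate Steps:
F(d) = -29 (F(d) = -3 - 26 = -29)
J(q, g) = g + q
j = 1568 (j = 36 - 4*((-13 + 21*(-19)) - 1*(-29)) = 36 - 4*((-13 - 399) + 29) = 36 - 4*(-412 + 29) = 36 - 4*(-383) = 36 + 1532 = 1568)
(J(3, 17) + 1388)*(528 + 2342) + j = ((17 + 3) + 1388)*(528 + 2342) + 1568 = (20 + 1388)*2870 + 1568 = 1408*2870 + 1568 = 4040960 + 1568 = 4042528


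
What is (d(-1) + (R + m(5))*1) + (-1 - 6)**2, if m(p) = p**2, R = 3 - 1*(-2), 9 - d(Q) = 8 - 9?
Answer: 89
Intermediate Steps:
d(Q) = 10 (d(Q) = 9 - (8 - 9) = 9 - 1*(-1) = 9 + 1 = 10)
R = 5 (R = 3 + 2 = 5)
(d(-1) + (R + m(5))*1) + (-1 - 6)**2 = (10 + (5 + 5**2)*1) + (-1 - 6)**2 = (10 + (5 + 25)*1) + (-7)**2 = (10 + 30*1) + 49 = (10 + 30) + 49 = 40 + 49 = 89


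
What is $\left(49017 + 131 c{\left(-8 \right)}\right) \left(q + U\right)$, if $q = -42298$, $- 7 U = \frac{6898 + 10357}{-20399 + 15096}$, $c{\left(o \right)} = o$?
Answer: $- \frac{10759630373301}{5303} \approx -2.029 \cdot 10^{9}$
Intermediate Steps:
$U = \frac{2465}{5303}$ ($U = - \frac{\left(6898 + 10357\right) \frac{1}{-20399 + 15096}}{7} = - \frac{17255 \frac{1}{-5303}}{7} = - \frac{17255 \left(- \frac{1}{5303}\right)}{7} = \left(- \frac{1}{7}\right) \left(- \frac{17255}{5303}\right) = \frac{2465}{5303} \approx 0.46483$)
$\left(49017 + 131 c{\left(-8 \right)}\right) \left(q + U\right) = \left(49017 + 131 \left(-8\right)\right) \left(-42298 + \frac{2465}{5303}\right) = \left(49017 - 1048\right) \left(- \frac{224303829}{5303}\right) = 47969 \left(- \frac{224303829}{5303}\right) = - \frac{10759630373301}{5303}$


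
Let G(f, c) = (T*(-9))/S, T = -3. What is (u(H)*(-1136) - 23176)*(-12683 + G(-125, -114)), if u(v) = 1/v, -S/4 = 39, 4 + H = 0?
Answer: 3774461575/13 ≈ 2.9034e+8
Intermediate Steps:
H = -4 (H = -4 + 0 = -4)
S = -156 (S = -4*39 = -156)
G(f, c) = -9/52 (G(f, c) = -3*(-9)/(-156) = 27*(-1/156) = -9/52)
(u(H)*(-1136) - 23176)*(-12683 + G(-125, -114)) = (-1136/(-4) - 23176)*(-12683 - 9/52) = (-¼*(-1136) - 23176)*(-659525/52) = (284 - 23176)*(-659525/52) = -22892*(-659525/52) = 3774461575/13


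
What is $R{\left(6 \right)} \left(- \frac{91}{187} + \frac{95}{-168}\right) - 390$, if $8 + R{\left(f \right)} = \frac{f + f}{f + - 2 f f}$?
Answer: $- \frac{21966645}{57596} \approx -381.39$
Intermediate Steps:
$R{\left(f \right)} = -8 + \frac{2 f}{f - 2 f^{2}}$ ($R{\left(f \right)} = -8 + \frac{f + f}{f + - 2 f f} = -8 + \frac{2 f}{f - 2 f^{2}}$)
$R{\left(6 \right)} \left(- \frac{91}{187} + \frac{95}{-168}\right) - 390 = \frac{2 \left(3 - 48\right)}{-1 + 2 \cdot 6} \left(- \frac{91}{187} + \frac{95}{-168}\right) - 390 = \frac{2 \left(3 - 48\right)}{-1 + 12} \left(\left(-91\right) \frac{1}{187} + 95 \left(- \frac{1}{168}\right)\right) - 390 = 2 \cdot \frac{1}{11} \left(-45\right) \left(- \frac{91}{187} - \frac{95}{168}\right) - 390 = 2 \cdot \frac{1}{11} \left(-45\right) \left(- \frac{33053}{31416}\right) - 390 = \left(- \frac{90}{11}\right) \left(- \frac{33053}{31416}\right) - 390 = \frac{495795}{57596} - 390 = - \frac{21966645}{57596}$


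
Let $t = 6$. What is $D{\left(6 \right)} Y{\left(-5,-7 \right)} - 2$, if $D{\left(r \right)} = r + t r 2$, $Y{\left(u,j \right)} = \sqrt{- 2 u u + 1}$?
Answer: $-2 + 546 i \approx -2.0 + 546.0 i$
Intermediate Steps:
$Y{\left(u,j \right)} = \sqrt{1 - 2 u^{2}}$ ($Y{\left(u,j \right)} = \sqrt{- 2 u^{2} + 1} = \sqrt{1 - 2 u^{2}}$)
$D{\left(r \right)} = 13 r$ ($D{\left(r \right)} = r + 6 r 2 = r + 12 r = 13 r$)
$D{\left(6 \right)} Y{\left(-5,-7 \right)} - 2 = 13 \cdot 6 \sqrt{1 - 2 \left(-5\right)^{2}} - 2 = 78 \sqrt{1 - 50} - 2 = 78 \sqrt{-49} - 2 = 78 \cdot 7 i - 2 = 546 i - 2 = -2 + 546 i$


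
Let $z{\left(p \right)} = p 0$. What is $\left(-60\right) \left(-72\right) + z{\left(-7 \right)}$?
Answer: $4320$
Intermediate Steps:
$z{\left(p \right)} = 0$
$\left(-60\right) \left(-72\right) + z{\left(-7 \right)} = \left(-60\right) \left(-72\right) + 0 = 4320 + 0 = 4320$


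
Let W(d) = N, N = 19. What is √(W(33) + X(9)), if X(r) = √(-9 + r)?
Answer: √19 ≈ 4.3589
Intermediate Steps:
W(d) = 19
√(W(33) + X(9)) = √(19 + √(-9 + 9)) = √(19 + √0) = √(19 + 0) = √19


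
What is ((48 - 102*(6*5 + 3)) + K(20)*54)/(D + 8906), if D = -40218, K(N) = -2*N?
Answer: 2739/15656 ≈ 0.17495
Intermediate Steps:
((48 - 102*(6*5 + 3)) + K(20)*54)/(D + 8906) = ((48 - 102*(6*5 + 3)) - 2*20*54)/(-40218 + 8906) = ((48 - 102*(30 + 3)) - 40*54)/(-31312) = ((48 - 102*33) - 2160)*(-1/31312) = ((48 - 3366) - 2160)*(-1/31312) = (-3318 - 2160)*(-1/31312) = -5478*(-1/31312) = 2739/15656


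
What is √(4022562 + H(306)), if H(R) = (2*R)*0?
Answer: √4022562 ≈ 2005.6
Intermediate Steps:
H(R) = 0
√(4022562 + H(306)) = √(4022562 + 0) = √4022562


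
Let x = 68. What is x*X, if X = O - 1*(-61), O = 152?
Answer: 14484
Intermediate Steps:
X = 213 (X = 152 - 1*(-61) = 152 + 61 = 213)
x*X = 68*213 = 14484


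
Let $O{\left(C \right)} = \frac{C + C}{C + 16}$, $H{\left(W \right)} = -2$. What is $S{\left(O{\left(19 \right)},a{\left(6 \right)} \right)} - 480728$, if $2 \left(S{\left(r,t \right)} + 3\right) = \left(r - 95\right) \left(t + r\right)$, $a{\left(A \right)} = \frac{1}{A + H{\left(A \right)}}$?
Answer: $- \frac{4711778469}{9800} \approx -4.8079 \cdot 10^{5}$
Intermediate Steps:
$a{\left(A \right)} = \frac{1}{-2 + A}$ ($a{\left(A \right)} = \frac{1}{A - 2} = \frac{1}{-2 + A}$)
$O{\left(C \right)} = \frac{2 C}{16 + C}$
$S{\left(r,t \right)} = -3 + \frac{\left(-95 + r\right) \left(r + t\right)}{2}$ ($S{\left(r,t \right)} = -3 + \frac{\left(r - 95\right) \left(t + r\right)}{2} = -3 + \frac{\left(-95 + r\right) \left(r + t\right)}{2}$)
$S{\left(O{\left(19 \right)},a{\left(6 \right)} \right)} - 480728 = \left(-3 + \frac{\left(2 \cdot 19 \frac{1}{16 + 19}\right)^{2}}{2} - \frac{95 \cdot 2 \cdot 19 \frac{1}{16 + 19}}{2} - \frac{95}{2 \left(-2 + 6\right)} + \frac{2 \cdot 19 \frac{1}{16 + 19}}{2 \left(-2 + 6\right)}\right) - 480728 = \left(-3 + \frac{\left(2 \cdot 19 \cdot \frac{1}{35}\right)^{2}}{2} - \frac{95 \cdot 2 \cdot 19 \cdot \frac{1}{35}}{2} - \frac{95}{2 \cdot 4} + \frac{2 \cdot 19 \cdot \frac{1}{35}}{2 \cdot 4}\right) - 480728 = \left(-3 + \frac{\left(2 \cdot 19 \cdot \frac{1}{35}\right)^{2}}{2} - \frac{95 \cdot 2 \cdot 19 \cdot \frac{1}{35}}{2} - \frac{95}{8} + \frac{1}{2} \cdot 2 \cdot 19 \cdot \frac{1}{35} \cdot \frac{1}{4}\right) - 480728 = \left(-3 + \frac{\left(\frac{38}{35}\right)^{2}}{2} - \frac{361}{7} - \frac{95}{8} + \frac{1}{2} \cdot \frac{38}{35} \cdot \frac{1}{4}\right) - 480728 = \left(-3 + \frac{1}{2} \cdot \frac{1444}{1225} - \frac{361}{7} - \frac{95}{8} + \frac{19}{140}\right) - 480728 = \left(-3 + \frac{722}{1225} - \frac{361}{7} - \frac{95}{8} + \frac{19}{140}\right) - 480728 = - \frac{644069}{9800} - 480728 = - \frac{4711778469}{9800}$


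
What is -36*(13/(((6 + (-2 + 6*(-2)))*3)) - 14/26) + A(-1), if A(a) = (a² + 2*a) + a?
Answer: 959/26 ≈ 36.885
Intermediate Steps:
A(a) = a² + 3*a
-36*(13/(((6 + (-2 + 6*(-2)))*3)) - 14/26) + A(-1) = -36*(13/(((6 + (-2 + 6*(-2)))*3)) - 14/26) - (3 - 1) = -36*(13/(((6 + (-2 - 12))*3)) - 14*1/26) - 1*2 = -36*(13/(((6 - 14)*3)) - 7/13) - 2 = -36*(13/((-8*3)) - 7/13) - 2 = -36*(13/(-24) - 7/13) - 2 = -36*(13*(-1/24) - 7/13) - 2 = -36*(-13/24 - 7/13) - 2 = -36*(-337/312) - 2 = 1011/26 - 2 = 959/26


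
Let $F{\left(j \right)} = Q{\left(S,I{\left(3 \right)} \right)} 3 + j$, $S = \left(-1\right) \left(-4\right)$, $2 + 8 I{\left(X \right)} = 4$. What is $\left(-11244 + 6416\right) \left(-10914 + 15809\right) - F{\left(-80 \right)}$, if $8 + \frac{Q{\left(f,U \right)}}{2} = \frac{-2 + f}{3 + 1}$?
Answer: $-23632935$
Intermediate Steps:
$I{\left(X \right)} = \frac{1}{4}$ ($I{\left(X \right)} = - \frac{1}{4} + \frac{1}{8} \cdot 4 = - \frac{1}{4} + \frac{1}{2} = \frac{1}{4}$)
$S = 4$
$Q{\left(f,U \right)} = -17 + \frac{f}{2}$ ($Q{\left(f,U \right)} = -16 + 2 \frac{-2 + f}{3 + 1} = -16 + 2 \frac{-2 + f}{4} = -16 + 2 \left(-2 + f\right) \frac{1}{4} = -16 + 2 \left(- \frac{1}{2} + \frac{f}{4}\right) = -16 + \left(-1 + \frac{f}{2}\right) = -17 + \frac{f}{2}$)
$F{\left(j \right)} = -45 + j$ ($F{\left(j \right)} = \left(-17 + \frac{1}{2} \cdot 4\right) 3 + j = \left(-17 + 2\right) 3 + j = \left(-15\right) 3 + j = -45 + j$)
$\left(-11244 + 6416\right) \left(-10914 + 15809\right) - F{\left(-80 \right)} = \left(-11244 + 6416\right) \left(-10914 + 15809\right) - \left(-45 - 80\right) = \left(-4828\right) 4895 - -125 = -23633060 + 125 = -23632935$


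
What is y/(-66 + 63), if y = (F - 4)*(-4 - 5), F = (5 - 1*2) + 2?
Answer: 3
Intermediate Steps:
F = 5 (F = (5 - 2) + 2 = 3 + 2 = 5)
y = -9 (y = (5 - 4)*(-4 - 5) = 1*(-9) = -9)
y/(-66 + 63) = -9/(-66 + 63) = -9/(-3) = -9*(-⅓) = 3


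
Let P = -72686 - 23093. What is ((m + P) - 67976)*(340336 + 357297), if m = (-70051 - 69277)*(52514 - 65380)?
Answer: 1250458522596469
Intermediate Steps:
P = -95779
m = 1792594048 (m = -139328*(-12866) = 1792594048)
((m + P) - 67976)*(340336 + 357297) = ((1792594048 - 95779) - 67976)*(340336 + 357297) = (1792498269 - 67976)*697633 = 1792430293*697633 = 1250458522596469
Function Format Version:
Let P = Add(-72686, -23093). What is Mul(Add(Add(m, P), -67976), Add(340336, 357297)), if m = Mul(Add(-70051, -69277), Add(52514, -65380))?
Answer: 1250458522596469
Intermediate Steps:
P = -95779
m = 1792594048 (m = Mul(-139328, -12866) = 1792594048)
Mul(Add(Add(m, P), -67976), Add(340336, 357297)) = Mul(Add(Add(1792594048, -95779), -67976), Add(340336, 357297)) = Mul(Add(1792498269, -67976), 697633) = Mul(1792430293, 697633) = 1250458522596469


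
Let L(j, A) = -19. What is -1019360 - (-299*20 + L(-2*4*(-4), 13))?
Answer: -1013361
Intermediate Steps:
-1019360 - (-299*20 + L(-2*4*(-4), 13)) = -1019360 - (-299*20 - 19) = -1019360 - (-5980 - 19) = -1019360 - 1*(-5999) = -1019360 + 5999 = -1013361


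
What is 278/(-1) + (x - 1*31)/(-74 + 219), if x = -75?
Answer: -40416/145 ≈ -278.73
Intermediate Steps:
278/(-1) + (x - 1*31)/(-74 + 219) = 278/(-1) + (-75 - 1*31)/(-74 + 219) = 278*(-1) + (-75 - 31)/145 = -278 - 106*1/145 = -278 - 106/145 = -40416/145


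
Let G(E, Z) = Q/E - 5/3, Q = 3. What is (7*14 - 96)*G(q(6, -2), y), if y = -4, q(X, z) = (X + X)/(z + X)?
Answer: -4/3 ≈ -1.3333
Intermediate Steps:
q(X, z) = 2*X/(X + z) (q(X, z) = (2*X)/(X + z) = 2*X/(X + z))
G(E, Z) = -5/3 + 3/E (G(E, Z) = 3/E - 5/3 = -5/3 + 3/E)
(7*14 - 96)*G(q(6, -2), y) = (7*14 - 96)*(-5/3 + 3/((2*6/(6 - 2)))) = (98 - 96)*(-5/3 + 3/((2*6/4))) = 2*(-5/3 + 3/((2*6*(¼)))) = 2*(-5/3 + 3/3) = 2*(-5/3 + 3*(⅓)) = 2*(-5/3 + 1) = 2*(-⅔) = -4/3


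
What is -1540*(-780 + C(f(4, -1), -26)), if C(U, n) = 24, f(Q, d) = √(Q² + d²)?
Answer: 1164240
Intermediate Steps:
-1540*(-780 + C(f(4, -1), -26)) = -1540*(-780 + 24) = -1540*(-756) = 1164240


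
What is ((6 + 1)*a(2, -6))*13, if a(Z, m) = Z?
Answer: 182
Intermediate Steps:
((6 + 1)*a(2, -6))*13 = ((6 + 1)*2)*13 = (7*2)*13 = 14*13 = 182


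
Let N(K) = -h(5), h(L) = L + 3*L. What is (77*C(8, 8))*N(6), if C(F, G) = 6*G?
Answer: -73920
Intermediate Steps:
h(L) = 4*L
N(K) = -20 (N(K) = -4*5 = -1*20 = -20)
(77*C(8, 8))*N(6) = (77*(6*8))*(-20) = (77*48)*(-20) = 3696*(-20) = -73920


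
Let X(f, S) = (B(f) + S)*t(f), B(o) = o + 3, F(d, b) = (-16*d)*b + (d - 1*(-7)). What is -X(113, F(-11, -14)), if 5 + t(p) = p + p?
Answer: 519792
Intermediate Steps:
F(d, b) = 7 + d - 16*b*d (F(d, b) = -16*b*d + (d + 7) = -16*b*d + (7 + d) = 7 + d - 16*b*d)
t(p) = -5 + 2*p (t(p) = -5 + (p + p) = -5 + 2*p)
B(o) = 3 + o
X(f, S) = (-5 + 2*f)*(3 + S + f) (X(f, S) = ((3 + f) + S)*(-5 + 2*f) = (3 + S + f)*(-5 + 2*f) = (-5 + 2*f)*(3 + S + f))
-X(113, F(-11, -14)) = -(-5 + 2*113)*(3 + (7 - 11 - 16*(-14)*(-11)) + 113) = -(-5 + 226)*(3 + (7 - 11 - 2464) + 113) = -221*(3 - 2468 + 113) = -221*(-2352) = -1*(-519792) = 519792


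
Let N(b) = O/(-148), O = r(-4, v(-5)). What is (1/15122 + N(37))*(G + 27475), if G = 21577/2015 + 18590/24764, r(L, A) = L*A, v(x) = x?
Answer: -51826431353083497/13959723231220 ≈ -3712.6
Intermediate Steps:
r(L, A) = A*L
O = 20 (O = -5*(-4) = 20)
G = 285895839/24949730 (G = 21577*(1/2015) + 18590*(1/24764) = 21577/2015 + 9295/12382 = 285895839/24949730 ≈ 11.459)
N(b) = -5/37 (N(b) = 20/(-148) = 20*(-1/148) = -5/37)
(1/15122 + N(37))*(G + 27475) = (1/15122 - 5/37)*(285895839/24949730 + 27475) = (1/15122 - 5/37)*(685779727589/24949730) = -75573/559514*685779727589/24949730 = -51826431353083497/13959723231220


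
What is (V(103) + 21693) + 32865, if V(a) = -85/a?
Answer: 5619389/103 ≈ 54557.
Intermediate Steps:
(V(103) + 21693) + 32865 = (-85/103 + 21693) + 32865 = 2234294/103 + 32865 = 5619389/103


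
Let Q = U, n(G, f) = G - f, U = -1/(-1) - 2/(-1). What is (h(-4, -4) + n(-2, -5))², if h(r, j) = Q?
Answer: 36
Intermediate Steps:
U = 3 (U = -1*(-1) - 2*(-1) = 1 + 2 = 3)
Q = 3
h(r, j) = 3
(h(-4, -4) + n(-2, -5))² = (3 + (-2 - 1*(-5)))² = (3 + (-2 + 5))² = (3 + 3)² = 6² = 36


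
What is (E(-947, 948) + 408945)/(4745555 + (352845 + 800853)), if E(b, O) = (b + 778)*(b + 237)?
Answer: 528935/5899253 ≈ 0.089661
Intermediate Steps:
E(b, O) = (237 + b)*(778 + b) (E(b, O) = (778 + b)*(237 + b) = (237 + b)*(778 + b))
(E(-947, 948) + 408945)/(4745555 + (352845 + 800853)) = ((184386 + (-947)² + 1015*(-947)) + 408945)/(4745555 + (352845 + 800853)) = ((184386 + 896809 - 961205) + 408945)/(4745555 + 1153698) = (119990 + 408945)/5899253 = 528935*(1/5899253) = 528935/5899253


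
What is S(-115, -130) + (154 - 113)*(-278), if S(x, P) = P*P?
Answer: 5502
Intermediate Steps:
S(x, P) = P**2
S(-115, -130) + (154 - 113)*(-278) = (-130)**2 + (154 - 113)*(-278) = 16900 + 41*(-278) = 16900 - 11398 = 5502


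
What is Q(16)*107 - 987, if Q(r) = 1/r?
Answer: -15685/16 ≈ -980.31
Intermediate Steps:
Q(16)*107 - 987 = 107/16 - 987 = -15685/16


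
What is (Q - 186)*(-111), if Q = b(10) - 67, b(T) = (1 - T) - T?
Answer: 30192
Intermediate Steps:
b(T) = 1 - 2*T
Q = -86 (Q = (1 - 2*10) - 67 = (1 - 20) - 67 = -19 - 67 = -86)
(Q - 186)*(-111) = (-86 - 186)*(-111) = -272*(-111) = 30192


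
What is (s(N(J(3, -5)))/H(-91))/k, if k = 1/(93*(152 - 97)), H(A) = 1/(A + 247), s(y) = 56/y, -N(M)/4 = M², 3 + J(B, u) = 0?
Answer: -1241240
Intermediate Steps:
J(B, u) = -3 (J(B, u) = -3 + 0 = -3)
N(M) = -4*M²
H(A) = 1/(247 + A)
k = 1/5115 (k = 1/(93*55) = 1/5115 ≈ 0.00019550)
(s(N(J(3, -5)))/H(-91))/k = ((56/((-4*(-3)²)))/(1/(247 - 91)))/(1/5115) = ((56/((-4*9)))/(1/156))*5115 = ((56/(-36))/(1/156))*5115 = ((56*(-1/36))*156)*5115 = -14/9*156*5115 = -728/3*5115 = -1241240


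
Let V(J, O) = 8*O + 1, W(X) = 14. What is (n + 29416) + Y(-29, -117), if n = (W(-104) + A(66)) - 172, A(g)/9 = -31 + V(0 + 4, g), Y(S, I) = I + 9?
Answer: 33632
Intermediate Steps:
Y(S, I) = 9 + I
V(J, O) = 1 + 8*O
A(g) = -270 + 72*g (A(g) = 9*(-31 + (1 + 8*g)) = 9*(-30 + 8*g) = -270 + 72*g)
n = 4324 (n = (14 + (-270 + 72*66)) - 172 = (14 + (-270 + 4752)) - 172 = (14 + 4482) - 172 = 4496 - 172 = 4324)
(n + 29416) + Y(-29, -117) = (4324 + 29416) + (9 - 117) = 33740 - 108 = 33632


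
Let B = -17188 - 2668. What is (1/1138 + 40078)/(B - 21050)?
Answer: -45608765/46551028 ≈ -0.97976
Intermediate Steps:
B = -19856
(1/1138 + 40078)/(B - 21050) = (1/1138 + 40078)/(-19856 - 21050) = (1/1138 + 40078)/(-40906) = (45608765/1138)*(-1/40906) = -45608765/46551028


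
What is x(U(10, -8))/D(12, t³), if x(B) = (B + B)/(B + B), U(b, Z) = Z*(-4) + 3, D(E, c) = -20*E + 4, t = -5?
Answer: -1/236 ≈ -0.0042373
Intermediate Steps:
D(E, c) = 4 - 20*E
U(b, Z) = 3 - 4*Z (U(b, Z) = -4*Z + 3 = 3 - 4*Z)
x(B) = 1 (x(B) = (2*B)/((2*B)) = (2*B)*(1/(2*B)) = 1)
x(U(10, -8))/D(12, t³) = 1/(4 - 20*12) = 1/(4 - 240) = 1/(-236) = 1*(-1/236) = -1/236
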